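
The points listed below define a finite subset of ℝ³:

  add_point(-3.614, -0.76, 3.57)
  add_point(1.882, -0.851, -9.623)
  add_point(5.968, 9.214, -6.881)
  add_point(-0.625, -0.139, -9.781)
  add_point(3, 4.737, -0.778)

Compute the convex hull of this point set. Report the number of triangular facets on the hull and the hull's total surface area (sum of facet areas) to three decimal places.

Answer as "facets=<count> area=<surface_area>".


facets=6 area=221.100

Extreme-point indices: [0, 1, 2, 3, 4] — 5 of 5 on the boundary.

Per-facet area ½‖(b−a)×(c−a)‖:
  f1: (p3, p2, p0) → 80.5676
  f2: (p3, p1, p0) → 17.7075
  f3: (p3, p1, p2) → 14.5201
  f4: (p4, p2, p0) → 16.8015
  f5: (p4, p1, p0) → 50.6981
  f6: (p4, p1, p2) → 40.8048
Σ area = 221.100

Euler characteristic 5−9+6 = 2 ✓


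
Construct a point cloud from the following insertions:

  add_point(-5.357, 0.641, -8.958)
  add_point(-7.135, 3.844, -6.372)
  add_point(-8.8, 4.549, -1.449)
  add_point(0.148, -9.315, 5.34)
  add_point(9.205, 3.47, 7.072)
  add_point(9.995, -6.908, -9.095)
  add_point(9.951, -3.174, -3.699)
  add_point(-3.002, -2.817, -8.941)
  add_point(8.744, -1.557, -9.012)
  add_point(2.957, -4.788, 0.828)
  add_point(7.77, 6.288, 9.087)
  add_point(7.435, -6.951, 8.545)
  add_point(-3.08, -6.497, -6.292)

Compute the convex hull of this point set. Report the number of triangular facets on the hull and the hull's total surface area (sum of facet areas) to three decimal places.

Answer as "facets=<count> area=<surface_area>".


Points on the hull: [0, 1, 2, 3, 4, 5, 6, 7, 8, 10, 11, 12] (12 of 13).

Facet areas (half cross-product norm):
  f1: (p3, p10, p2) → 146.1359
  f2: (p12, p3, p2) → 82.6674
  f3: (p12, p3, p5) → 82.7456
  f4: (p11, p3, p5) → 71.5599
  f5: (p11, p3, p10) → 52.0969
  f6: (p6, p8, p5) → 14.8417
  f7: (p6, p11, p5) → 34.0242
  f8: (p0, p8, p5) → 36.3566
  f9: (p0, p12, p2) → 35.4774
  f10: (p4, p11, p10) → 16.0645
  f11: (p4, p6, p11) → 62.4419
  f12: (p4, p8, p10) → 21.7234
  f13: (p4, p6, p8) → 27.8980
  f14: (p7, p12, p5) → 30.1364
  f15: (p7, p0, p5) → 17.6596
  f16: (p7, p0, p12) → 7.0985
  f17: (p1, p0, p2) → 7.5976
  f18: (p1, p0, p8) → 27.6372
  f19: (p1, p10, p2) → 50.0946
  f20: (p1, p8, p10) → 159.1338
Σ area = 983.391

Euler characteristic 12−30+20 = 2 ✓

facets=20 area=983.391


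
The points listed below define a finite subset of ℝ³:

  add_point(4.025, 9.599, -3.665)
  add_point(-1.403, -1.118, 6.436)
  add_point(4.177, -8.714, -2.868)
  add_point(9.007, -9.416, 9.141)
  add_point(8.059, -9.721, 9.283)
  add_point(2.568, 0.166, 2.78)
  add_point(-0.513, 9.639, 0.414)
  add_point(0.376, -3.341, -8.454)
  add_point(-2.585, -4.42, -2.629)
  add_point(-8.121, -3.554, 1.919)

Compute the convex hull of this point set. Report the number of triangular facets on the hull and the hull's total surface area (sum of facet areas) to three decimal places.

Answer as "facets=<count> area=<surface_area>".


facets=12 area=713.670

Hull vertices (8/10): indices [0, 1, 2, 3, 4, 6, 7, 9].

Triangle areas on the boundary:
  f1: (p7, p6, p9) → 93.8345
  f2: (p0, p6, p3) → 70.1059
  f3: (p0, p7, p6) → 43.5085
  f4: (p1, p6, p9) → 52.1859
  f5: (p1, p6, p3) → 68.7775
  f6: (p2, p7, p9) → 56.3121
  f7: (p2, p0, p3) → 118.2459
  f8: (p2, p0, p7) → 59.8827
  f9: (p4, p1, p9) → 47.9338
  f10: (p4, p1, p3) → 5.8818
  f11: (p4, p2, p9) → 90.6184
  f12: (p4, p2, p3) → 6.3829
Σ area = 713.670

Euler characteristic 8−18+12 = 2 ✓


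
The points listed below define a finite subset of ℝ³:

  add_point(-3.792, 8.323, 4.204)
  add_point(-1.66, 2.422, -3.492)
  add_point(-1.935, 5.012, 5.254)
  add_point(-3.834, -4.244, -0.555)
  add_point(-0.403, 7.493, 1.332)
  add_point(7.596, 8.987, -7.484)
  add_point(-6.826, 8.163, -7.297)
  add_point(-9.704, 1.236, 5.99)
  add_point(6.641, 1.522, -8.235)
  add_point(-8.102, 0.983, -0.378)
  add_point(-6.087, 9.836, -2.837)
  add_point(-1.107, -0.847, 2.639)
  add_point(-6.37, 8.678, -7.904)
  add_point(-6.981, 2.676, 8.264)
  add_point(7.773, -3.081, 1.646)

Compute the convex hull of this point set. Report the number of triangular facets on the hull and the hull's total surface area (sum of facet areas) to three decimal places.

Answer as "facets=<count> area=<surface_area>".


12 of the 15 inputs are extreme points: [0, 2, 3, 5, 6, 7, 8, 9, 10, 12, 13, 14].

Per-facet area ½‖(b−a)×(c−a)‖:
  f1: (p8, p3, p14) → 63.3495
  f2: (p0, p10, p7) → 35.1920
  f3: (p6, p10, p7) → 28.8767
  f4: (p13, p0, p7) → 14.1482
  f5: (p13, p3, p7) → 19.5397
  f6: (p13, p3, p14) → 68.9592
  f7: (p5, p8, p14) → 39.3746
  f8: (p5, p0, p10) → 54.7070
  f9: (p9, p3, p7) → 21.6881
  f10: (p9, p6, p7) → 24.5064
  f11: (p9, p6, p3) → 30.2182
  f12: (p2, p13, p14) → 36.1614
  f13: (p2, p13, p0) → 12.4288
  f14: (p2, p5, p14) → 93.7436
  f15: (p2, p5, p0) → 31.9902
  f16: (p12, p5, p8) → 52.2448
  f17: (p12, p8, p3) → 93.5842
  f18: (p12, p6, p3) → 4.8013
  f19: (p12, p6, p10) → 2.0785
  f20: (p12, p5, p10) → 36.2315
Σ area = 763.824

Check V−E+F: 12 − 30 + 20 = 2.

facets=20 area=763.824


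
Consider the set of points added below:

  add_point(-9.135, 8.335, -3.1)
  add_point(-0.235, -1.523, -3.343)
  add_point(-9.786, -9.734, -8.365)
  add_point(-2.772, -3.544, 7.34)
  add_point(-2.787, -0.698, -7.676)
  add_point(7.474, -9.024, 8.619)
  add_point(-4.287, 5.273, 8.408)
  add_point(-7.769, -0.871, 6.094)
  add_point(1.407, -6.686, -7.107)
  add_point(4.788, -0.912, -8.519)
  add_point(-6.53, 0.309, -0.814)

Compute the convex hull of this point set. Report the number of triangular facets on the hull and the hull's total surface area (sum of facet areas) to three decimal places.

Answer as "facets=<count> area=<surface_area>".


facets=14 area=958.490

Hull vertices (9/11): indices [0, 2, 3, 4, 5, 6, 7, 8, 9].

Triangle areas on the boundary:
  f1: (p7, p0, p2) → 108.3903
  f2: (p8, p5, p2) → 90.7436
  f3: (p8, p9, p2) → 29.5259
  f4: (p8, p9, p5) → 57.6871
  f5: (p4, p0, p2) → 65.3815
  f6: (p4, p9, p2) → 35.6083
  f7: (p4, p9, p0) → 36.7462
  f8: (p6, p7, p0) → 46.1516
  f9: (p6, p9, p5) → 160.3493
  f10: (p6, p9, p0) → 111.7104
  f11: (p3, p6, p5) → 42.3951
  f12: (p3, p6, p7) → 21.4737
  f13: (p3, p5, p2) → 102.8278
  f14: (p3, p7, p2) → 49.4996
Σ area = 958.490

Euler: V−E+F = 9−21+14 = 2.


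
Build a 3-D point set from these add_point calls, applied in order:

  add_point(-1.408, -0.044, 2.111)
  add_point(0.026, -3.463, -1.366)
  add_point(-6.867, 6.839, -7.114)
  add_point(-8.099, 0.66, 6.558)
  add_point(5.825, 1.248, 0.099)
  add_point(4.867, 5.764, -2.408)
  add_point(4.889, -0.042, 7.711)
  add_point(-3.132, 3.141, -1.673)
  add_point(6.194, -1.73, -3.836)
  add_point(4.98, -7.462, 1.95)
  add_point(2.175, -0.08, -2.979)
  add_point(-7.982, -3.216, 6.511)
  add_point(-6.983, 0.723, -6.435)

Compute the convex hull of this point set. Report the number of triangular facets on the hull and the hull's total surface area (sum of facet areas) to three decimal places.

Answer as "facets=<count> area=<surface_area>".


Extreme-point indices: [2, 3, 4, 5, 6, 8, 9, 11, 12] — 9 of 13 on the boundary.

Triangle areas on the boundary:
  f1: (p12, p2, p3) → 39.8590
  f2: (p12, p2, p8) → 41.3183
  f3: (p5, p2, p3) → 91.2254
  f4: (p5, p6, p3) → 75.7467
  f5: (p5, p2, p8) → 48.3918
  f6: (p9, p12, p8) → 55.8301
  f7: (p9, p6, p8) → 38.4112
  f8: (p4, p6, p8) → 13.9748
  f9: (p4, p5, p8) → 12.8483
  f10: (p4, p5, p6) → 16.5269
  f11: (p11, p6, p3) → 25.2330
  f12: (p11, p9, p6) → 60.7833
  f13: (p11, p12, p3) → 25.2856
  f14: (p11, p9, p12) → 93.5787
Σ area = 639.013

Check V−E+F: 9 − 21 + 14 = 2.

facets=14 area=639.013


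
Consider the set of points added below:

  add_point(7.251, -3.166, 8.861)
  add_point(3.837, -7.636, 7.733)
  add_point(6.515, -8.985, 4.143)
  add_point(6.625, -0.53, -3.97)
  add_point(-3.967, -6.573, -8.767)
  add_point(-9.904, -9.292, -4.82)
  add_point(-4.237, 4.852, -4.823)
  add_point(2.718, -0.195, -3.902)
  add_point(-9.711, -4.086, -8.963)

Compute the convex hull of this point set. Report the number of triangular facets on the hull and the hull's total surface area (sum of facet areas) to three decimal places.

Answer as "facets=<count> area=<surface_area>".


Extreme-point indices: [0, 1, 2, 3, 4, 5, 6, 8] — 8 of 9 on the boundary.

Area of each hull facet:
  f1: (p8, p6, p5) → 34.2781
  f2: (p3, p6, p0) → 78.0658
  f3: (p1, p6, p5) → 133.0463
  f4: (p1, p6, p0) → 55.3781
  f5: (p4, p8, p5) → 19.8585
  f6: (p4, p8, p6) → 34.9276
  f7: (p4, p3, p6) → 66.8135
  f8: (p2, p3, p0) → 43.7600
  f9: (p2, p1, p0) → 13.4085
  f10: (p2, p4, p3) → 76.4894
  f11: (p2, p1, p5) → 43.3839
  f12: (p2, p4, p5) → 64.0636
Σ area = 663.473

Check V−E+F: 8 − 18 + 12 = 2.

facets=12 area=663.473


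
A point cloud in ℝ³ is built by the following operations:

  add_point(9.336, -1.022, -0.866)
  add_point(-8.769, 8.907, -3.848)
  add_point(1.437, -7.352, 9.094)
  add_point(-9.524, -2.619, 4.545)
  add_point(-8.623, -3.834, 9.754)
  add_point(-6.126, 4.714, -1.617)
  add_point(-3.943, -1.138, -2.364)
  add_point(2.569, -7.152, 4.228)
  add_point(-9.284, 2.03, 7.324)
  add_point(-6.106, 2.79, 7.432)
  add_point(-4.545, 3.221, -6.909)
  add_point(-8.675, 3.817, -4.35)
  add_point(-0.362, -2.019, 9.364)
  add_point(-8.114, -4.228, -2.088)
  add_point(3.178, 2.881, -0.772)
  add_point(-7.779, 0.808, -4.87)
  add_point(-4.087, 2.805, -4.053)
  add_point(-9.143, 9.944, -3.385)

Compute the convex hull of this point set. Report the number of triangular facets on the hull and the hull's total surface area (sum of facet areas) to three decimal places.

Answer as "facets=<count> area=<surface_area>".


Extreme-point indices: [0, 1, 2, 3, 4, 7, 8, 9, 10, 11, 12, 13, 14, 15, 17] — 15 of 18 on the boundary.

Per-facet area ½‖(b−a)×(c−a)‖:
  f1: (p10, p17, p0) → 60.0430
  f2: (p13, p10, p0) → 74.9760
  f3: (p8, p17, p3) → 35.9255
  f4: (p14, p17, p0) → 10.4479
  f5: (p14, p12, p0) → 42.9867
  f6: (p7, p13, p0) → 65.7249
  f7: (p15, p13, p10) → 8.9629
  f8: (p9, p14, p17) → 76.6297
  f9: (p9, p14, p12) → 44.2036
  f10: (p9, p8, p17) → 21.6065
  f11: (p4, p8, p3) → 13.9913
  f12: (p4, p13, p3) → 10.5807
  f13: (p4, p9, p12) → 26.6889
  f14: (p4, p9, p8) → 10.3798
  f15: (p2, p12, p0) → 39.1110
  f16: (p2, p7, p0) → 19.9936
  f17: (p2, p4, p12) → 23.7077
  f18: (p2, p7, p13) → 30.3912
  f19: (p2, p4, p13) → 62.9103
  f20: (p11, p15, p10) → 7.0015
  f21: (p11, p15, p13) → 6.2575
  f22: (p11, p17, p3) → 30.6774
  f23: (p11, p13, p3) → 29.1805
  f24: (p1, p10, p17) → 1.2278
  f25: (p1, p11, p17) → 1.2898
  f26: (p1, p11, p10) → 12.2971
Σ area = 767.193

Euler: V−E+F = 15−39+26 = 2.

facets=26 area=767.193


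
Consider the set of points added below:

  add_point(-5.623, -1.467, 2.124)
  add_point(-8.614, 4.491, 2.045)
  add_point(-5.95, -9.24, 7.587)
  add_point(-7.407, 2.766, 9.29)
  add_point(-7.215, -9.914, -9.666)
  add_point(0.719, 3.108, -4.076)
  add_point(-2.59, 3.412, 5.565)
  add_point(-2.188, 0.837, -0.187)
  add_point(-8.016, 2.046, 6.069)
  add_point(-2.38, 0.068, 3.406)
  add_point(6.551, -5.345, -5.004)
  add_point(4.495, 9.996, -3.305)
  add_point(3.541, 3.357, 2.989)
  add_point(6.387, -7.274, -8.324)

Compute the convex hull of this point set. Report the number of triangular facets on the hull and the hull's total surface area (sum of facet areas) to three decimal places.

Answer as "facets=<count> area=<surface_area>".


facets=14 area=945.589

Points on the hull: [1, 2, 3, 4, 8, 10, 11, 12, 13] (9 of 14).

Per-facet area ½‖(b−a)×(c−a)‖:
  f1: (p4, p11, p1) → 141.4083
  f2: (p3, p11, p1) → 54.9641
  f3: (p13, p11, p10) → 24.3077
  f4: (p13, p4, p11) → 125.1648
  f5: (p12, p11, p10) → 56.0285
  f6: (p12, p3, p11) → 51.5017
  f7: (p2, p13, p10) → 30.9620
  f8: (p2, p13, p4) → 118.6440
  f9: (p2, p12, p10) → 97.6795
  f10: (p2, p12, p3) → 76.5992
  f11: (p8, p3, p1) → 5.4774
  f12: (p8, p2, p3) → 19.3964
  f13: (p8, p4, p1) → 43.8348
  f14: (p8, p2, p4) → 99.6208
Σ area = 945.589

Euler characteristic 9−21+14 = 2 ✓


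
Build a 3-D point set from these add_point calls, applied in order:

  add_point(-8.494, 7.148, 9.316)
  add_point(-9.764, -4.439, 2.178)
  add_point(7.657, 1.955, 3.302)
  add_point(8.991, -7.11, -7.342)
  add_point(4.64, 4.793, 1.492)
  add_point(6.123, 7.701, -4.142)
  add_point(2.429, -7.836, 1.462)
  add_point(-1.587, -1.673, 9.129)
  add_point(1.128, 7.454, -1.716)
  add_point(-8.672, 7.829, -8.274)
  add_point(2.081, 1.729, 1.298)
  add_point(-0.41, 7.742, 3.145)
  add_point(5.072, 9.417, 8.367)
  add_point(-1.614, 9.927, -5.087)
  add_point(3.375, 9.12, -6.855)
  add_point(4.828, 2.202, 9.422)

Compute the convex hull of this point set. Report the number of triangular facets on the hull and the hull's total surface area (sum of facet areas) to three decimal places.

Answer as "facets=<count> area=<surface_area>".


12 of the 16 inputs are extreme points: [0, 1, 2, 3, 5, 6, 7, 9, 12, 13, 14, 15].

Facet areas (half cross-product norm):
  f1: (p9, p3, p1) → 165.5974
  f2: (p9, p0, p1) → 104.8788
  f3: (p9, p0, p13) → 64.8582
  f4: (p6, p3, p1) → 55.7505
  f5: (p6, p15, p3) → 67.7460
  f6: (p7, p6, p1) → 55.8132
  f7: (p7, p6, p15) → 39.8452
  f8: (p7, p0, p1) → 60.1543
  f9: (p7, p0, p15) → 41.7172
  f10: (p2, p15, p3) → 31.2872
  f11: (p2, p5, p3) → 65.7205
  f12: (p14, p9, p3) → 102.2377
  f13: (p14, p5, p3) → 30.0695
  f14: (p14, p9, p13) → 16.3391
  f15: (p12, p0, p15) → 49.2196
  f16: (p12, p2, p15) → 24.4649
  f17: (p12, p2, p5) → 44.4607
  f18: (p12, p0, p13) → 96.2541
  f19: (p12, p14, p13) → 39.9324
  f20: (p12, p14, p5) → 21.7841
Σ area = 1178.131

Euler characteristic 12−30+20 = 2 ✓

facets=20 area=1178.131


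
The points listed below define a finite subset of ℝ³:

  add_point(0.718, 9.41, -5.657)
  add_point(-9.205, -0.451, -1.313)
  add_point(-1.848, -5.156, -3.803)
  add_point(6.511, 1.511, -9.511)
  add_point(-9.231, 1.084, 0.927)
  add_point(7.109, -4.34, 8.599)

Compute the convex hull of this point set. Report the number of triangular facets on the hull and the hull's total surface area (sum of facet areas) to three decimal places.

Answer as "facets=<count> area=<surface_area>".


facets=8 area=565.599

Hull vertices (6/6): indices [0, 1, 2, 3, 4, 5].

Triangle areas on the boundary:
  f1: (p0, p5, p4) → 132.9667
  f2: (p3, p0, p5) → 99.7118
  f3: (p2, p3, p5) → 92.7200
  f4: (p1, p5, p4) → 25.2430
  f5: (p1, p2, p5) → 67.7906
  f6: (p1, p2, p3) → 50.3682
  f7: (p1, p0, p4) → 19.7224
  f8: (p1, p3, p0) → 77.0761
Σ area = 565.599

Check V−E+F: 6 − 12 + 8 = 2.


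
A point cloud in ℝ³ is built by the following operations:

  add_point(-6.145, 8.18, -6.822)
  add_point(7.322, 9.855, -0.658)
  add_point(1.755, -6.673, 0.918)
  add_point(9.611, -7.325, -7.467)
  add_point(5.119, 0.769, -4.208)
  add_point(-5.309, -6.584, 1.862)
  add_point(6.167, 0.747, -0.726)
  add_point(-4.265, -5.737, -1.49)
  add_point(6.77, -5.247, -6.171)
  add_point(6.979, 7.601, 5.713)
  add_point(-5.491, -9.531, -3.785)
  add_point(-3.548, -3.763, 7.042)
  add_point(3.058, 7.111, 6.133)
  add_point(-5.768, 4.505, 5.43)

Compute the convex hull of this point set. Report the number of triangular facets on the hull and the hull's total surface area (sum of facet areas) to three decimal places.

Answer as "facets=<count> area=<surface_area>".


Points on the hull: [0, 1, 2, 3, 5, 9, 10, 11, 12, 13] (10 of 14).

Triangle areas on the boundary:
  f1: (p10, p3, p0) → 139.7040
  f2: (p2, p10, p3) → 51.7723
  f3: (p2, p9, p3) → 91.6166
  f4: (p2, p9, p11) → 65.1070
  f5: (p2, p5, p10) → 22.6065
  f6: (p2, p5, p11) → 21.6309
  f7: (p1, p3, p0) → 137.3330
  f8: (p1, p9, p3) → 62.9435
  f9: (p13, p5, p11) → 26.2347
  f10: (p13, p10, p0) → 102.9965
  f11: (p13, p5, p10) → 26.1571
  f12: (p12, p9, p11) → 19.8114
  f13: (p12, p13, p11) → 40.1984
  f14: (p12, p1, p9) → 13.1981
  f15: (p12, p1, p0) → 62.3521
  f16: (p12, p13, p0) → 59.0424
Σ area = 942.705

Check V−E+F: 10 − 24 + 16 = 2.

facets=16 area=942.705


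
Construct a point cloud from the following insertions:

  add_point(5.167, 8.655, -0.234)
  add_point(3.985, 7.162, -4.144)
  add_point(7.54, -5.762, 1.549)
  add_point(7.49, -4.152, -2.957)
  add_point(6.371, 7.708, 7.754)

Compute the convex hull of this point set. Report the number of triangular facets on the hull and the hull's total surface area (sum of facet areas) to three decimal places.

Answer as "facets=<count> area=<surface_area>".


Points on the hull: [0, 1, 2, 3, 4] (5 of 5).

Facet areas (half cross-product norm):
  f1: (p4, p2, p1) → 81.4089
  f2: (p0, p4, p1) → 8.2943
  f3: (p3, p2, p1) → 25.8901
  f4: (p3, p0, p1) → 25.5657
  f5: (p3, p4, p2) → 35.4579
  f6: (p3, p0, p4) → 53.9711
Σ area = 230.588

Check V−E+F: 5 − 9 + 6 = 2.

facets=6 area=230.588


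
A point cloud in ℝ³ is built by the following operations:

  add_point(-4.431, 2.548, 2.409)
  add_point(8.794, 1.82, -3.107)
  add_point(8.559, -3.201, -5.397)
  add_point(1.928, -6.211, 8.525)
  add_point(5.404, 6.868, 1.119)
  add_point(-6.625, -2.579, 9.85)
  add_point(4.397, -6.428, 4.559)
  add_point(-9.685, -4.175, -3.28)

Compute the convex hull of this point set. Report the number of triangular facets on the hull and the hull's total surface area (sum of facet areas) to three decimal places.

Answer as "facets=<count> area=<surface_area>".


8 of the 8 inputs are extreme points: [0, 1, 2, 3, 4, 5, 6, 7].

Per-facet area ½‖(b−a)×(c−a)‖:
  f1: (p4, p1, p7) → 70.1691
  f2: (p2, p1, p7) → 50.7492
  f3: (p2, p6, p7) → 90.6674
  f4: (p2, p6, p1) → 30.9792
  f5: (p3, p6, p7) → 37.9968
  f6: (p3, p5, p7) → 63.6961
  f7: (p3, p4, p5) → 72.2909
  f8: (p3, p6, p1) → 20.2382
  f9: (p3, p4, p1) → 55.9545
  f10: (p0, p5, p7) → 47.6452
  f11: (p0, p4, p7) → 41.6114
  f12: (p0, p4, p5) → 42.6551
Σ area = 624.653

Euler: V−E+F = 8−18+12 = 2.

facets=12 area=624.653


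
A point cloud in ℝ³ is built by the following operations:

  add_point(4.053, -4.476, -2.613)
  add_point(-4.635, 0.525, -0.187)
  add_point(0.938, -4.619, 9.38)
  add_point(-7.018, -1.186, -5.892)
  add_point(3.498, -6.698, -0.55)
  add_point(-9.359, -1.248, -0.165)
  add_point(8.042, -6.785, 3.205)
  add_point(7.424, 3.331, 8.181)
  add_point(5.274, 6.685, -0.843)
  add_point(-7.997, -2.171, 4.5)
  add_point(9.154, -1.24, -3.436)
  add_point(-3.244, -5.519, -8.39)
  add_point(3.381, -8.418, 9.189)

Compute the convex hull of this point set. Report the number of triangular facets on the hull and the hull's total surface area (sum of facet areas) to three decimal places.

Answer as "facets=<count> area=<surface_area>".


Points on the hull: [2, 3, 4, 5, 6, 7, 8, 9, 10, 11, 12] (11 of 13).

Per-facet area ½‖(b−a)×(c−a)‖:
  f1: (p11, p8, p10) → 64.4673
  f2: (p7, p8, p10) → 44.9933
  f3: (p3, p8, p5) → 47.7801
  f4: (p3, p11, p5) → 15.6505
  f5: (p3, p11, p8) → 48.3850
  f6: (p6, p11, p10) → 61.1033
  f7: (p6, p7, p10) → 47.9562
  f8: (p6, p7, p12) → 43.0512
  f9: (p9, p11, p5) → 24.1637
  f10: (p9, p11, p12) → 97.3052
  f11: (p9, p8, p5) → 40.9311
  f12: (p9, p7, p8) → 79.2268
  f13: (p4, p11, p12) → 33.8167
  f14: (p4, p6, p12) → 22.8595
  f15: (p4, p6, p11) → 5.9803
  f16: (p2, p7, p12) → 22.2554
  f17: (p2, p9, p12) → 18.2274
  f18: (p2, p9, p7) → 51.5613
Σ area = 769.714

Check V−E+F: 11 − 27 + 18 = 2.

facets=18 area=769.714


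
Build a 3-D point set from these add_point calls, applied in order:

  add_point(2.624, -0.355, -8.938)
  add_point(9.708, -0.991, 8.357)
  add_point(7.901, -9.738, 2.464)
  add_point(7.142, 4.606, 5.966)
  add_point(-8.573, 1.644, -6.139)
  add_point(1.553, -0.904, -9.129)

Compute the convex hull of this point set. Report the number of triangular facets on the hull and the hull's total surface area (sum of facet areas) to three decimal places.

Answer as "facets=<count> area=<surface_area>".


Extreme-point indices: [0, 1, 2, 3, 4, 5] — 6 of 6 on the boundary.

Area of each hull facet:
  f1: (p2, p1, p4) → 116.2100
  f2: (p5, p2, p4) → 82.3066
  f3: (p3, p1, p4) → 60.7736
  f4: (p0, p3, p1) → 53.0954
  f5: (p0, p2, p1) → 83.8553
  f6: (p0, p5, p2) → 9.4599
  f7: (p0, p5, p4) → 4.9094
  f8: (p0, p3, p4) → 95.7251
Σ area = 506.335

Check V−E+F: 6 − 12 + 8 = 2.

facets=8 area=506.335


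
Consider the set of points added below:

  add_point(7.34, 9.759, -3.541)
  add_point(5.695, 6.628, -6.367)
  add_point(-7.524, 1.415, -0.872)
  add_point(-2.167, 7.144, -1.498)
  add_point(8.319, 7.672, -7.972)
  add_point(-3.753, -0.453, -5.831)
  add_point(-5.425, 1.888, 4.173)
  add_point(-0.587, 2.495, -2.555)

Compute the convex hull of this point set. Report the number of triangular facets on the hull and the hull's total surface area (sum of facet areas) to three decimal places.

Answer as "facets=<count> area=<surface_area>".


facets=10 area=287.235

Points on the hull: [0, 2, 3, 4, 5, 6, 7] (7 of 8).

Per-facet area ½‖(b−a)×(c−a)‖:
  f1: (p6, p5, p2) → 15.4028
  f2: (p0, p6, p4) → 39.3069
  f3: (p3, p5, p2) → 24.7995
  f4: (p3, p5, p4) → 54.6934
  f5: (p3, p0, p4) → 24.3059
  f6: (p3, p6, p2) → 20.8915
  f7: (p3, p0, p6) → 31.4964
  f8: (p7, p5, p4) → 28.8434
  f9: (p7, p6, p4) → 25.0858
  f10: (p7, p6, p5) → 22.4090
Σ area = 287.235

Euler characteristic 7−15+10 = 2 ✓


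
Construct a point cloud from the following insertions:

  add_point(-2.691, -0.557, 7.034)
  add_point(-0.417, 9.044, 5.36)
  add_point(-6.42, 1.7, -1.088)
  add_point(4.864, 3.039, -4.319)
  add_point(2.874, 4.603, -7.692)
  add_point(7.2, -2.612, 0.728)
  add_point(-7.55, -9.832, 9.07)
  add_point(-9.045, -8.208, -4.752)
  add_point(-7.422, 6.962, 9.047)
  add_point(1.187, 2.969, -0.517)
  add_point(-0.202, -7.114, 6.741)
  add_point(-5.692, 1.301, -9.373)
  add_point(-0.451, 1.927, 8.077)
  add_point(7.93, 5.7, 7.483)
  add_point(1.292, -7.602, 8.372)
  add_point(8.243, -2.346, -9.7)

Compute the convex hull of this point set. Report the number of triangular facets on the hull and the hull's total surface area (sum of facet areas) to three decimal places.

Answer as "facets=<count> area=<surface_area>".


Points on the hull: [1, 4, 5, 6, 7, 8, 11, 13, 14, 15] (10 of 16).

Area of each hull facet:
  f1: (p11, p15, p7) → 79.6141
  f2: (p14, p15, p7) → 146.8030
  f3: (p14, p6, p7) → 64.0058
  f4: (p8, p6, p7) → 116.7364
  f5: (p8, p11, p7) → 105.6814
  f6: (p8, p11, p1) → 71.4535
  f7: (p8, p13, p1) → 30.8671
  f8: (p8, p14, p6) → 74.3330
  f9: (p8, p14, p13) → 106.8711
  f10: (p4, p11, p15) → 40.8700
  f11: (p4, p11, p1) → 66.0101
  f12: (p4, p13, p15) → 72.0047
  f13: (p4, p13, p1) → 65.0699
  f14: (p5, p13, p15) → 45.0400
  f15: (p5, p14, p15) → 36.7092
  f16: (p5, p14, p13) → 58.2939
Σ area = 1180.363

Euler: V−E+F = 10−24+16 = 2.

facets=16 area=1180.363


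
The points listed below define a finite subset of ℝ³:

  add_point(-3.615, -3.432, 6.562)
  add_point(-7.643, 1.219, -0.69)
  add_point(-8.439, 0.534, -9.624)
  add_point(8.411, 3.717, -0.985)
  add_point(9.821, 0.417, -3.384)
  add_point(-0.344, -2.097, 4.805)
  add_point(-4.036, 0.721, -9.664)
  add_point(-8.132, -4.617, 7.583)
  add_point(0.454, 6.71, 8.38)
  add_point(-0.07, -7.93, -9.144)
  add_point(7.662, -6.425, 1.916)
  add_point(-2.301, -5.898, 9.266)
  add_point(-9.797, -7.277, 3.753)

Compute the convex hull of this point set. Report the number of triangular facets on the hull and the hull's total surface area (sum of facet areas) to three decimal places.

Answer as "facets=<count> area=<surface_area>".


Extreme-point indices: [1, 2, 3, 4, 6, 7, 8, 9, 10, 11, 12] — 11 of 13 on the boundary.

Area of each hull facet:
  f1: (p9, p6, p4) → 65.8229
  f2: (p2, p6, p8) → 41.8490
  f3: (p2, p9, p12) → 87.4246
  f4: (p2, p9, p6) → 19.4549
  f5: (p3, p6, p4) → 32.7281
  f6: (p3, p6, p8) → 97.7156
  f7: (p7, p11, p12) → 13.9711
  f8: (p7, p11, p8) → 40.1112
  f9: (p10, p11, p8) → 78.9784
  f10: (p10, p3, p8) → 66.8645
  f11: (p10, p3, p4) → 18.9475
  f12: (p10, p9, p4) → 58.4576
  f13: (p10, p9, p12) → 104.2947
  f14: (p10, p11, p12) → 55.8345
  f15: (p1, p2, p8) → 38.9789
  f16: (p1, p7, p8) → 64.7342
  f17: (p1, p2, p12) → 41.1688
  f18: (p1, p7, p12) → 23.8920
Σ area = 951.228

Euler characteristic 11−27+18 = 2 ✓

facets=18 area=951.228


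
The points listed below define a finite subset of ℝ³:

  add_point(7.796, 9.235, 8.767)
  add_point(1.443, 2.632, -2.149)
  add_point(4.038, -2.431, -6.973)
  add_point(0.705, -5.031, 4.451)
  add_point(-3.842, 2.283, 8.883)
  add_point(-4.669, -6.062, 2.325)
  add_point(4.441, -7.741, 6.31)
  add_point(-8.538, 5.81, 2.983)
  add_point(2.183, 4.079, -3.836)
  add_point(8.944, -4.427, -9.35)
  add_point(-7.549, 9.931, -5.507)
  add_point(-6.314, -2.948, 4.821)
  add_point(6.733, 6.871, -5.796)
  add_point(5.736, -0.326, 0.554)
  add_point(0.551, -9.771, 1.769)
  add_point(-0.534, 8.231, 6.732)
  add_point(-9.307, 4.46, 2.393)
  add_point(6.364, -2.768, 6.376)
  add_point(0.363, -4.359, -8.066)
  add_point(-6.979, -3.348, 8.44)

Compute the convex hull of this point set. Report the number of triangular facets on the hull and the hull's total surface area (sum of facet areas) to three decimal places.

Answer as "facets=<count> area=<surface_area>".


Hull vertices (14/20): indices [0, 4, 5, 6, 7, 9, 10, 12, 14, 15, 16, 17, 18, 19].

Area of each hull facet:
  f1: (p18, p14, p9) → 48.4167
  f2: (p19, p0, p4) → 22.1150
  f3: (p12, p0, p9) → 80.5735
  f4: (p15, p0, p4) → 27.1471
  f5: (p6, p19, p14) → 37.0243
  f6: (p6, p19, p0) → 106.5347
  f7: (p6, p14, p9) → 46.9795
  f8: (p10, p18, p9) → 61.9963
  f9: (p10, p12, p9) → 81.3460
  f10: (p10, p12, p0) → 108.0310
  f11: (p10, p15, p0) → 45.7836
  f12: (p7, p15, p4) → 28.2929
  f13: (p7, p19, p16) → 8.0232
  f14: (p7, p19, p4) → 26.8640
  f15: (p7, p10, p16) → 7.8575
  f16: (p7, p10, p15) → 42.9169
  f17: (p5, p19, p14) → 18.8291
  f18: (p5, p18, p14) → 35.2307
  f19: (p5, p19, p16) → 35.5281
  f20: (p5, p10, p16) → 50.5719
  f21: (p5, p10, p18) → 94.1532
  f22: (p17, p0, p9) → 94.9777
  f23: (p17, p6, p9) → 42.6629
  f24: (p17, p6, p0) → 9.9773
Σ area = 1161.833

Euler characteristic 14−36+24 = 2 ✓

facets=24 area=1161.833


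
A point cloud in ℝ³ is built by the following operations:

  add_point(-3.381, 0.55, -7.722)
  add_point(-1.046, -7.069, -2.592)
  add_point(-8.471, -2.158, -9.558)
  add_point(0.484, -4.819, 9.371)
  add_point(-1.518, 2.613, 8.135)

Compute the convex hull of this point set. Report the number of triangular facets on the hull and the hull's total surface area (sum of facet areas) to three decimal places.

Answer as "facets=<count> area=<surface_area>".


Extreme-point indices: [0, 1, 2, 3, 4] — 5 of 5 on the boundary.

Facet areas (half cross-product norm):
  f1: (p4, p3, p2) → 76.3949
  f2: (p1, p3, p2) → 55.3074
  f3: (p0, p4, p2) → 43.4072
  f4: (p0, p1, p2) → 28.6705
  f5: (p0, p4, p3) → 62.6218
  f6: (p0, p1, p3) → 52.9960
Σ area = 319.398

Check V−E+F: 5 − 9 + 6 = 2.

facets=6 area=319.398


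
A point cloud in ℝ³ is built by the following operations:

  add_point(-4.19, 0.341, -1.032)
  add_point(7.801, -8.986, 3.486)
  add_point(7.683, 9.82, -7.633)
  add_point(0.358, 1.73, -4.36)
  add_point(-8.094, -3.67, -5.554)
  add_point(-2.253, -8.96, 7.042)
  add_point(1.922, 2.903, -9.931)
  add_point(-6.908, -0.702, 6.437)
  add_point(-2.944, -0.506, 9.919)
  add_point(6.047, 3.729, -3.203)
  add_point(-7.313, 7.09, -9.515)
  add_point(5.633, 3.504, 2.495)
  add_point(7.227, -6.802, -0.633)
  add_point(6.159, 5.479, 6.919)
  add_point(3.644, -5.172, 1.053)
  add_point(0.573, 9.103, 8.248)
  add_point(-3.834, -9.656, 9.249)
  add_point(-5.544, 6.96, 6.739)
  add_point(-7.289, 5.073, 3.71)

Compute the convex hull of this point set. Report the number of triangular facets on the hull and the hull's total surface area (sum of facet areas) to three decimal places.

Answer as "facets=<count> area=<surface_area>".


facets=22 area=1212.817

13 of the 19 inputs are extreme points: [1, 2, 4, 6, 7, 8, 10, 12, 13, 15, 16, 17, 18].

Triangle areas on the boundary:
  f1: (p16, p1, p4) → 105.5749
  f2: (p10, p6, p4) → 55.4362
  f3: (p10, p6, p2) → 45.6817
  f4: (p13, p2, p1) → 114.0211
  f5: (p13, p16, p1) → 96.1295
  f6: (p13, p16, p8) → 42.2649
  f7: (p7, p16, p4) → 61.0396
  f8: (p7, p16, p8) → 24.0305
  f9: (p12, p2, p1) → 27.2658
  f10: (p12, p6, p2) → 66.6896
  f11: (p12, p1, p4) → 34.0631
  f12: (p12, p6, p4) → 88.4989
  f13: (p17, p7, p8) → 20.1714
  f14: (p18, p17, p10) → 19.4099
  f15: (p18, p17, p7) → 12.6693
  f16: (p18, p10, p4) → 67.3640
  f17: (p18, p7, p4) → 38.8819
  f18: (p15, p10, p2) → 127.8105
  f19: (p15, p17, p10) → 51.5020
  f20: (p15, p13, p2) → 51.4581
  f21: (p15, p13, p8) → 34.5975
  f22: (p15, p17, p8) → 28.2566
Σ area = 1212.817

Check V−E+F: 13 − 33 + 22 = 2.


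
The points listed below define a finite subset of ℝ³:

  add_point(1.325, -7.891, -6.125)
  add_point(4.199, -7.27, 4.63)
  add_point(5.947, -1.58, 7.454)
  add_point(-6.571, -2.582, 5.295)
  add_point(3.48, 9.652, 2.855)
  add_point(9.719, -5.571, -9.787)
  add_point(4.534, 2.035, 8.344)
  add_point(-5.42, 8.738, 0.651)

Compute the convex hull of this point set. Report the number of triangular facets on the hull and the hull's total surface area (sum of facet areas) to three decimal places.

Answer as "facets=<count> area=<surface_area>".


facets=12 area=745.344

Points on the hull: [0, 1, 2, 3, 4, 5, 6, 7] (8 of 8).

Area of each hull facet:
  f1: (p7, p4, p5) → 95.3420
  f2: (p7, p6, p3) → 71.8676
  f3: (p7, p6, p4) → 42.9174
  f4: (p0, p7, p3) → 91.3327
  f5: (p0, p7, p5) → 88.0375
  f6: (p0, p1, p3) → 64.7504
  f7: (p0, p1, p5) → 52.2121
  f8: (p2, p1, p5) → 50.0303
  f9: (p2, p4, p5) → 111.3437
  f10: (p2, p6, p4) → 14.4278
  f11: (p2, p6, p3) → 24.6330
  f12: (p2, p1, p3) → 38.4493
Σ area = 745.344

Euler: V−E+F = 8−18+12 = 2.


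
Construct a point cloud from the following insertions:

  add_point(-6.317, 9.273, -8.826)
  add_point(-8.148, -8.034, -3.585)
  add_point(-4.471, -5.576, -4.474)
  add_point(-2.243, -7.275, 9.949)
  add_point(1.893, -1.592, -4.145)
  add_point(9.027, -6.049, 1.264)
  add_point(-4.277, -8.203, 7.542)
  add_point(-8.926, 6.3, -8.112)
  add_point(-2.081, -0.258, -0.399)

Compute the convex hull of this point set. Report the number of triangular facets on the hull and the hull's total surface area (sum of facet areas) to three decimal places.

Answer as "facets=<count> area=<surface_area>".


Hull vertices (8/9): indices [0, 1, 2, 3, 4, 5, 6, 7].

Facet areas (half cross-product norm):
  f1: (p3, p6, p7) → 31.6767
  f2: (p3, p6, p5) → 23.4041
  f3: (p1, p6, p7) → 84.1693
  f4: (p1, p6, p5) → 87.0867
  f5: (p0, p3, p7) → 43.8338
  f6: (p0, p3, p5) → 167.5075
  f7: (p4, p0, p5) → 28.4275
  f8: (p2, p4, p0) → 53.8559
  f9: (p2, p1, p7) → 28.6634
  f10: (p2, p0, p7) → 23.0341
  f11: (p2, p1, p5) → 25.0098
  f12: (p2, p4, p5) → 34.5805
Σ area = 631.249

Euler: V−E+F = 8−18+12 = 2.

facets=12 area=631.249


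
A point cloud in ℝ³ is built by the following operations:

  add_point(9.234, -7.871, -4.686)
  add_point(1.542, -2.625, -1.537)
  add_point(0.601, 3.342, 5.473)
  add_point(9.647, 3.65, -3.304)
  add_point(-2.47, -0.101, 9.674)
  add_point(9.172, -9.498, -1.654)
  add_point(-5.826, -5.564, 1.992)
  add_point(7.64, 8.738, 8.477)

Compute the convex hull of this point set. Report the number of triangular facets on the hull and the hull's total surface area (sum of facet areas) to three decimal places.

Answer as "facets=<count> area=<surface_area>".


facets=12 area=614.128

Hull vertices (8/8): indices [0, 1, 2, 3, 4, 5, 6, 7].

Triangle areas on the boundary:
  f1: (p7, p5, p3) → 82.9143
  f2: (p4, p5, p6) → 79.6881
  f3: (p4, p7, p5) → 124.1878
  f4: (p0, p5, p6) → 27.2661
  f5: (p0, p5, p3) → 18.6021
  f6: (p2, p3, p6) → 71.0294
  f7: (p2, p7, p3) → 55.7232
  f8: (p2, p4, p6) → 31.1773
  f9: (p2, p4, p7) → 25.7567
  f10: (p1, p3, p6) → 16.0667
  f11: (p1, p0, p6) → 33.6872
  f12: (p1, p0, p3) → 48.0291
Σ area = 614.128

Check V−E+F: 8 − 18 + 12 = 2.


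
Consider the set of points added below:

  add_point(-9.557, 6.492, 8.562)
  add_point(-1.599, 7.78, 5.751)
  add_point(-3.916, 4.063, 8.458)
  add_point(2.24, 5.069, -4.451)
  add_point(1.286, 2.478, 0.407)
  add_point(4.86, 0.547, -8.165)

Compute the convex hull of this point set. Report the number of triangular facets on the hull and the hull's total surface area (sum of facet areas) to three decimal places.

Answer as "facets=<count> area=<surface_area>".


facets=8 area=209.843

Points on the hull: [0, 1, 2, 3, 4, 5] (6 of 6).

Per-facet area ½‖(b−a)×(c−a)‖:
  f1: (p2, p5, p0) → 50.5610
  f2: (p2, p1, p0) → 15.6658
  f3: (p3, p5, p0) → 36.8275
  f4: (p3, p1, p0) → 39.0188
  f5: (p3, p1, p5) → 19.7573
  f6: (p4, p1, p5) → 19.0051
  f7: (p4, p2, p5) → 8.2646
  f8: (p4, p2, p1) → 20.7427
Σ area = 209.843

Check V−E+F: 6 − 12 + 8 = 2.


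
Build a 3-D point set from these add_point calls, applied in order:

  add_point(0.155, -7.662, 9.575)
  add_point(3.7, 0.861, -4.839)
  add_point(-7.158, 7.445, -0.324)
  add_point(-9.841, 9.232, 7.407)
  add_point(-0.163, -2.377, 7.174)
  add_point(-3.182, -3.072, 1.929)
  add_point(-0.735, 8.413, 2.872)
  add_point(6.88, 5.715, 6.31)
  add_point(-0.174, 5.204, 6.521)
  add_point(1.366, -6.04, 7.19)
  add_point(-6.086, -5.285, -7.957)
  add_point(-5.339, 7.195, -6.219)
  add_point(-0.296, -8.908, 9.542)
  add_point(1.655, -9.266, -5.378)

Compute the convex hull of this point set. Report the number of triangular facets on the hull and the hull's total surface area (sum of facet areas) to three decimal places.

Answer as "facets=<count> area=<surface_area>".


Points on the hull: [0, 1, 3, 6, 7, 9, 10, 11, 12, 13] (10 of 14).

Area of each hull facet:
  f1: (p0, p7, p3) → 126.5752
  f2: (p12, p0, p3) → 10.1737
  f3: (p12, p0, p7) → 2.6792
  f4: (p6, p7, p3) → 34.9912
  f5: (p6, p11, p3) → 52.3697
  f6: (p6, p11, p7) → 32.1978
  f7: (p10, p11, p3) → 88.5727
  f8: (p10, p12, p3) → 176.6330
  f9: (p10, p12, p13) → 67.4357
  f10: (p1, p13, p7) → 57.2379
  f11: (p1, p11, p7) → 69.5819
  f12: (p1, p10, p13) → 45.5198
  f13: (p1, p10, p11) → 60.8845
  f14: (p9, p13, p7) → 83.5002
  f15: (p9, p12, p7) → 13.9415
  f16: (p9, p12, p13) → 24.2410
Σ area = 946.535

Check V−E+F: 10 − 24 + 16 = 2.

facets=16 area=946.535


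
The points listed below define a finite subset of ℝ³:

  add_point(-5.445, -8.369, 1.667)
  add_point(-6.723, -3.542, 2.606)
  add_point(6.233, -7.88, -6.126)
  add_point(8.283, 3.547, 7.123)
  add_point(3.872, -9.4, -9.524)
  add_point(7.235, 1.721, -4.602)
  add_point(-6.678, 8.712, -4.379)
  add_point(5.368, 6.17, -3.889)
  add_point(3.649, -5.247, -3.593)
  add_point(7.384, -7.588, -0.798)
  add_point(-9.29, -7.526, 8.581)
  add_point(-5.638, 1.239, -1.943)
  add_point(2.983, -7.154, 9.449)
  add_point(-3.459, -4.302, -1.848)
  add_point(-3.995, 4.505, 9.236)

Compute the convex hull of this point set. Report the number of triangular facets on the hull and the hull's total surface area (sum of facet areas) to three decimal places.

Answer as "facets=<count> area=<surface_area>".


Extreme-point indices: [0, 2, 3, 4, 5, 6, 7, 9, 10, 12, 14] — 11 of 15 on the boundary.

Per-facet area ½‖(b−a)×(c−a)‖:
  f1: (p14, p6, p10) → 94.4254
  f2: (p14, p6, p3) → 90.5012
  f3: (p14, p12, p10) → 73.0419
  f4: (p14, p12, p3) → 69.8943
  f5: (p0, p6, p10) → 71.3519
  f6: (p0, p4, p6) → 131.1520
  f7: (p0, p12, p10) → 44.4974
  f8: (p0, p12, p4) → 84.0554
  f9: (p7, p6, p3) → 68.0396
  f10: (p7, p4, p6) → 101.9912
  f11: (p9, p12, p3) → 64.4757
  f12: (p9, p12, p4) → 38.2186
  f13: (p5, p7, p4) → 20.0353
  f14: (p5, p7, p3) → 28.1275
  f15: (p5, p9, p3) → 58.2740
  f16: (p2, p9, p4) → 5.6295
  f17: (p2, p5, p4) → 18.4777
  f18: (p2, p5, p9) → 25.9808
Σ area = 1088.169

Euler characteristic 11−27+18 = 2 ✓

facets=18 area=1088.169


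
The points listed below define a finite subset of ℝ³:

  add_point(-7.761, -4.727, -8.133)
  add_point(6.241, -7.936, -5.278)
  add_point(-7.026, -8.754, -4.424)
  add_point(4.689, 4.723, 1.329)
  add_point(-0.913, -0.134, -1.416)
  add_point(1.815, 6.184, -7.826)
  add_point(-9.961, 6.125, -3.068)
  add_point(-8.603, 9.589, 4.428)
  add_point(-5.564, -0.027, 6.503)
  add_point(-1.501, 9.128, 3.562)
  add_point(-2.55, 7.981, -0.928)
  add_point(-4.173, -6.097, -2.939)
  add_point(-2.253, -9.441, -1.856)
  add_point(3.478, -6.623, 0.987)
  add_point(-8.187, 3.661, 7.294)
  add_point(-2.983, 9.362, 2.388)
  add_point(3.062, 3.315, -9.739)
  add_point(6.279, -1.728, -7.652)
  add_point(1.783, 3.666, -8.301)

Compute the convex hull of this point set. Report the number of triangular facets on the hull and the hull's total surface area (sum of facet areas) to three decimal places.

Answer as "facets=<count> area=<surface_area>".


facets=26 area=920.645

15 of the 19 inputs are extreme points: [0, 1, 2, 3, 5, 6, 7, 8, 9, 12, 13, 14, 15, 16, 17].

Area of each hull facet:
  f1: (p7, p14, p6) → 27.5959
  f2: (p7, p9, p14) → 23.5962
  f3: (p7, p5, p6) → 52.2457
  f4: (p3, p5, p9) → 38.3835
  f5: (p3, p9, p14) → 34.9764
  f6: (p2, p14, p6) → 81.0185
  f7: (p2, p0, p6) → 30.9031
  f8: (p16, p0, p17) → 42.7731
  f9: (p16, p3, p17) → 34.1019
  f10: (p16, p3, p5) → 17.1163
  f11: (p16, p0, p6) → 77.9049
  f12: (p16, p5, p6) → 20.0701
  f13: (p15, p5, p9) → 10.9741
  f14: (p15, p7, p9) → 4.8497
  f15: (p15, p7, p5) → 25.3268
  f16: (p8, p3, p14) → 27.7432
  f17: (p8, p13, p3) → 63.1716
  f18: (p8, p13, p12) → 42.7210
  f19: (p8, p2, p12) → 35.5576
  f20: (p8, p2, p14) → 26.4778
  f21: (p1, p3, p17) → 35.9336
  f22: (p1, p13, p3) → 39.2010
  f23: (p1, p13, p12) → 24.2032
  f24: (p1, p2, p12) → 20.1673
  f25: (p1, p0, p17) → 46.8811
  f26: (p1, p2, p0) → 36.7514
Σ area = 920.645

Check V−E+F: 15 − 39 + 26 = 2.


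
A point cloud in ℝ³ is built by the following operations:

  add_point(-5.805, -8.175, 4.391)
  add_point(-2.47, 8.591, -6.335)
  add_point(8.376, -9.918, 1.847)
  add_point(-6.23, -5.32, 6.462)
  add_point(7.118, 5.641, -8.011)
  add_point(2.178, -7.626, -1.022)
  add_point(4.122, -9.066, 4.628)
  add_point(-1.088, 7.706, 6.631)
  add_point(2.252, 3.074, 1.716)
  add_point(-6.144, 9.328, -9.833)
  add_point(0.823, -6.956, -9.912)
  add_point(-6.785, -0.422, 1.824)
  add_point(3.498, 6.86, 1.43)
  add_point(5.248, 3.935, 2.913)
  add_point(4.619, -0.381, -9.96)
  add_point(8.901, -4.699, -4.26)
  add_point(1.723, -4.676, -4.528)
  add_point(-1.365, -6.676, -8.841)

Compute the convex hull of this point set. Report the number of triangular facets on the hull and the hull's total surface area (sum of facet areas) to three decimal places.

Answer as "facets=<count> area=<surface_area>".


15 of the 18 inputs are extreme points: [0, 1, 2, 3, 4, 6, 7, 9, 10, 11, 12, 13, 14, 15, 17].

Per-facet area ½‖(b−a)×(c−a)‖:
  f1: (p7, p9, p11) → 82.7918
  f2: (p13, p6, p7) → 51.3598
  f3: (p13, p4, p15) → 56.0280
  f4: (p0, p9, p11) → 34.1035
  f5: (p0, p17, p9) → 117.1651
  f6: (p2, p13, p15) → 47.5137
  f7: (p2, p13, p6) → 33.9050
  f8: (p2, p0, p6) → 14.5585
  f9: (p12, p13, p7) → 12.9082
  f10: (p12, p13, p4) → 18.8173
  f11: (p14, p4, p9) → 46.6851
  f12: (p14, p4, p15) → 28.2819
  f13: (p3, p6, p7) → 78.1263
  f14: (p3, p0, p6) → 17.4291
  f15: (p3, p7, p11) → 36.6253
  f16: (p3, p0, p11) → 11.7989
  f17: (p1, p4, p9) → 20.7578
  f18: (p1, p12, p4) → 44.1571
  f19: (p1, p7, p9) → 21.6726
  f20: (p1, p12, p7) → 34.2529
  f21: (p10, p17, p9) → 19.3052
  f22: (p10, p14, p9) → 53.8150
  f23: (p10, p14, p15) → 31.0260
  f24: (p10, p2, p15) → 39.6466
  f25: (p10, p0, p17) → 12.5909
  f26: (p10, p2, p0) → 95.1341
Σ area = 1060.456

Euler: V−E+F = 15−39+26 = 2.

facets=26 area=1060.456
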